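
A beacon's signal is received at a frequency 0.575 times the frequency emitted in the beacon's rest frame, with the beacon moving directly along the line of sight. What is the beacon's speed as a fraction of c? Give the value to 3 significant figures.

f_obs/f_src = √((1−β)/(1+β)) = 0.575  ⇒  (1−β)/(1+β) = 0.33062
β = |1 − D²|/(1 + D²) = |1 − 0.33062|/(1 + 0.33062) = 0.503

β ≈ 0.503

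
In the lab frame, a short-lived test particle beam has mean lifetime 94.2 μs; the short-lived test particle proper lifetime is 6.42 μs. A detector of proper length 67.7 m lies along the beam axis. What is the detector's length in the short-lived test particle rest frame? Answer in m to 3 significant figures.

Time dilation ⇒ γ = Δt/τ₀ = 94.2/6.42 = 14.673
Length contraction: L = L₀/γ = 67.7/14.673 = 4.61 m

L ≈ 4.61 m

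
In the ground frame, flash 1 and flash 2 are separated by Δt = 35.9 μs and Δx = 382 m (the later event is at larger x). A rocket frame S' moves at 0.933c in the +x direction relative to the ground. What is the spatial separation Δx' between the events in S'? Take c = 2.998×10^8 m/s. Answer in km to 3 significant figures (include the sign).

Δx' ≈ -26.8 km

γ = 1/√(1 − 0.933²) = 2.7787
Δx' = γ(Δx − vΔt) = 2.7787 × (382 m − 0.933×(2.998×10^8 m/s)×35.9×10^-6 s)
= 2.7787 × (-9659.7 m) = -26.8 km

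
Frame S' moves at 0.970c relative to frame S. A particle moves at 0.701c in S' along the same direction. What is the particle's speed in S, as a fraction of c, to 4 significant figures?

u ≈ 0.9947c

Relativistic velocity addition: u = (u' + v)/(1 + u'v/c²)
= (0.701 + 0.970)/(1 + 0.701×0.970) = 1.671/1.67997 = 0.9947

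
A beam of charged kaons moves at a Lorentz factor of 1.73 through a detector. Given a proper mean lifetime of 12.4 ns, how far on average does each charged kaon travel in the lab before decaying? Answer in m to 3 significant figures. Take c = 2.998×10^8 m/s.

d ≈ 5.25 m

β = √(1 − 1/γ²) = √(1 − 1/1.73²) = 0.81601
Dilated lifetime: Δt = γτ₀ = 1.73 × 12.4 ns = 21.452 ns
d = vΔt = 0.81601c × 21.452 ns = 2.4464×10^8 m/s × 2.1452×10^-8 s = 5.25 m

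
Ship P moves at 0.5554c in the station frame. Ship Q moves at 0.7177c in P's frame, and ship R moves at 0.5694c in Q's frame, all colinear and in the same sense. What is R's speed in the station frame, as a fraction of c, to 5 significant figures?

u ≈ 0.97455c

Compose boost 2: (0.7177 + 0.5554)/(1 + 0.7177×0.5554) = 1.2731/1.398611 = 0.9102605
Compose boost 3: (0.5694 + 0.9102605)/(1 + 0.5694×0.9102605) = 1.479661/1.518302 = 0.97455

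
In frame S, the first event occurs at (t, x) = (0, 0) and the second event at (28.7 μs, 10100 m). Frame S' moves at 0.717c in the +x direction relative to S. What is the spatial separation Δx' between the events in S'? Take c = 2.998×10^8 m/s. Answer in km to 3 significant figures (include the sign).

Δx' ≈ 5.64 km

γ = 1/√(1 − 0.717²) = 1.4346
Δx' = γ(Δx − vΔt) = 1.4346 × (10100 m − 0.717×(2.998×10^8 m/s)×28.7×10^-6 s)
= 1.4346 × (3930.7 m) = 5.64 km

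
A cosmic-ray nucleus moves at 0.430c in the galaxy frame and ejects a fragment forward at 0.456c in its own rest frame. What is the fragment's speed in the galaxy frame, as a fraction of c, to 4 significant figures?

u ≈ 0.7408c

Compose boost 2: (0.456 + 0.430)/(1 + 0.456×0.430) = 0.8860/1.19608 = 0.7408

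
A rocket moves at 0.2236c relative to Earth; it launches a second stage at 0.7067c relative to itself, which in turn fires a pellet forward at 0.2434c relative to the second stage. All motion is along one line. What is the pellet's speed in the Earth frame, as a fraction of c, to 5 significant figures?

Compose boost 2: (0.7067 + 0.2236)/(1 + 0.7067×0.2236) = 0.93030/1.158018 = 0.8033553
Compose boost 3: (0.2434 + 0.8033553)/(1 + 0.2434×0.8033553) = 1.046755/1.195537 = 0.87555

u ≈ 0.87555c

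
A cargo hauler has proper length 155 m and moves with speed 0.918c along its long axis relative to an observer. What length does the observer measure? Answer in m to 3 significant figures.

γ = 1/√(1 − 0.918²) = 2.5216
Length contraction: L = L₀/γ = 155/2.5216 = 61.5 m

L ≈ 61.5 m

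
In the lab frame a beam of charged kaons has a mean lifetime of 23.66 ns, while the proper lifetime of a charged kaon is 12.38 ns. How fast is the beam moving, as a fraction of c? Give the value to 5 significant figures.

β ≈ 0.85218

γ = Δt/τ₀ = 23.66/12.38 = 1.911147
β = √(1 − 1/γ²) = √(1 − 1/1.911147²) = 0.85218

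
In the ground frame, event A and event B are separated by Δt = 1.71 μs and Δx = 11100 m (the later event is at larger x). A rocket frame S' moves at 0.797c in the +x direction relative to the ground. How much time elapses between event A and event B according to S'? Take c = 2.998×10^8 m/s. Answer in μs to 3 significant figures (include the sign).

γ = 1/√(1 − 0.797²) = 1.6557
Δt' = γ(Δt − vΔx/c²) = 1.6557 × (1.71 μs − 0.797×11100 m / (2.998×10^8 m/s))
= 1.6557 × (-27.799 μs) = -46.0 μs

Δt' ≈ -46.0 μs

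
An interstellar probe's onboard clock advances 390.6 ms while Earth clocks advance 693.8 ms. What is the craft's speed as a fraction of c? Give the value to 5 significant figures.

γ = Δt/τ₀ = 693.8/390.6 = 1.776242
β = √(1 − 1/γ²) = √(1 − 1/1.776242²) = 0.82647

β ≈ 0.82647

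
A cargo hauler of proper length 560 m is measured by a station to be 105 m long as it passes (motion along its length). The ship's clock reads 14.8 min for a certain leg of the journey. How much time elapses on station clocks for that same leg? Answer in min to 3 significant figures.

Δt ≈ 78.9 min

Length contraction ⇒ γ = L₀/L = 560/105 = 5.3333
Time dilation: Δt = γτ₀ = 5.3333 × 14.8 min = 78.9 min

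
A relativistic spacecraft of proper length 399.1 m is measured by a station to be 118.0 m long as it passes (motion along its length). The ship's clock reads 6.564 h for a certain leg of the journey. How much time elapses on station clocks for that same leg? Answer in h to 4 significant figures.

Δt ≈ 22.20 h

Length contraction ⇒ γ = L₀/L = 399.1/118.0 = 3.38220
Time dilation: Δt = γτ₀ = 3.38220 × 6.564 h = 22.20 h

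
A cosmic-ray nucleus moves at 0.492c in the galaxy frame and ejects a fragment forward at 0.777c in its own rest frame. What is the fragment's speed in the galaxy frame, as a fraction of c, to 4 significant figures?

u ≈ 0.9180c

Compose boost 2: (0.777 + 0.492)/(1 + 0.777×0.492) = 1.269/1.38228 = 0.9180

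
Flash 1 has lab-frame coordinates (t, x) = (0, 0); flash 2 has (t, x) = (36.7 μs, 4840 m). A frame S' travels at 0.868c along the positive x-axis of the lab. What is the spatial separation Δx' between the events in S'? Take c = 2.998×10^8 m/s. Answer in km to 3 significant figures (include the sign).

Δx' ≈ -9.49 km

γ = 1/√(1 − 0.868²) = 2.0138
Δx' = γ(Δx − vΔt) = 2.0138 × (4840 m − 0.868×(2.998×10^8 m/s)×36.7×10^-6 s)
= 2.0138 × (-4710.3 m) = -9.49 km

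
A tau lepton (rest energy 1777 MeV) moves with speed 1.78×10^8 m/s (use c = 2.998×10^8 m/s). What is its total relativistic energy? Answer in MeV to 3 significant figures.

β = v/c = 1.78×10^8 / 2.998×10^8 = 0.59373
γ = 1/√(1 − 0.59373²) = 1.2428
E = γm₀c² = 1.2428 × 1777 MeV = 2210 MeV

E ≈ 2210 MeV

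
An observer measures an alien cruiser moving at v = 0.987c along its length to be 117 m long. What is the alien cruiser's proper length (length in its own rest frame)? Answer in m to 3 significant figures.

L₀ ≈ 728 m

γ = 1/√(1 − 0.987²) = 6.2220
L₀ = γL = 6.2220 × 117 = 728 m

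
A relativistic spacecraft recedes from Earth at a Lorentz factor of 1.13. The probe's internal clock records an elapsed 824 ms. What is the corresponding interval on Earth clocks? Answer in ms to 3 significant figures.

γ = 1.13 (given)
Time dilation: Δt = γτ₀ = 1.13 × 824 ms = 931 ms

Δt ≈ 931 ms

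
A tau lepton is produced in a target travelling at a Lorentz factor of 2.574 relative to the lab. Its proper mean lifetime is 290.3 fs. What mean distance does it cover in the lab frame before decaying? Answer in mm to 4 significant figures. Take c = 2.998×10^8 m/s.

β = √(1 − 1/γ²) = √(1 − 1/2.574²) = 0.921449
Dilated lifetime: Δt = γτ₀ = 2.574 × 290.3 fs = 747.232 fs
d = vΔt = 0.921449c × 747.232 fs = 2.76250×10^8 m/s × 7.47232×10^-13 s = 0.2064 mm

d ≈ 0.2064 mm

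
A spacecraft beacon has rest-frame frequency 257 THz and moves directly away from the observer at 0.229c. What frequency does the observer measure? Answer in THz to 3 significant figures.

Relativistic Doppler: f_obs = f_src √((1−β)/(1+β))
= 257 × √(0.77100/1.2290) = 257 × 0.79205 = 204 THz

f_obs ≈ 204 THz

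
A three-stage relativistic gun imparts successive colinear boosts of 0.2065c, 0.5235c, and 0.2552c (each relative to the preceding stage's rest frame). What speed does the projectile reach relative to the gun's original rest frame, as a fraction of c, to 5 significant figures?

Compose boost 2: (0.5235 + 0.2065)/(1 + 0.5235×0.2065) = 0.73000/1.108103 = 0.6587837
Compose boost 3: (0.2552 + 0.6587837)/(1 + 0.2552×0.6587837) = 0.9139837/1.168122 = 0.78244

u ≈ 0.78244c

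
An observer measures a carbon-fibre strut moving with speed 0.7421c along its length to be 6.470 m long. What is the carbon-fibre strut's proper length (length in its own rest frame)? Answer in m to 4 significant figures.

L₀ ≈ 9.653 m

γ = 1/√(1 − 0.7421²) = 1.49189
L₀ = γL = 1.49189 × 6.470 = 9.653 m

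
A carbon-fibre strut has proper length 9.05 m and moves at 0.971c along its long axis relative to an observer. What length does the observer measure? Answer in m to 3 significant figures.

L ≈ 2.16 m

γ = 1/√(1 − 0.971²) = 4.1827
Length contraction: L = L₀/γ = 9.05/4.1827 = 2.16 m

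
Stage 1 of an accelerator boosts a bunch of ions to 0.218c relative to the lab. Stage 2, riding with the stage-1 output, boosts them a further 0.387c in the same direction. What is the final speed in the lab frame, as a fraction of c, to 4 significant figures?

Compose boost 2: (0.387 + 0.218)/(1 + 0.387×0.218) = 0.6050/1.08437 = 0.5579

u ≈ 0.5579c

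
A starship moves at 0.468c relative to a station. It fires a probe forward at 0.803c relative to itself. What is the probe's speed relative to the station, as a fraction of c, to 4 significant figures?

u ≈ 0.9238c

Relativistic velocity addition: u = (u' + v)/(1 + u'v/c²)
= (0.803 + 0.468)/(1 + 0.803×0.468) = 1.271/1.37580 = 0.9238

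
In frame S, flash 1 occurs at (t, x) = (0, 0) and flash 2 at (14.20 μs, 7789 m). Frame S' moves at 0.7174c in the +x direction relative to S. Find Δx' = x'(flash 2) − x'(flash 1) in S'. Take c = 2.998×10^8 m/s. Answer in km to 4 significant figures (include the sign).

γ = 1/√(1 − 0.7174²) = 1.43542
Δx' = γ(Δx − vΔt) = 1.43542 × (7789 m − 0.7174×(2.998×10^8 m/s)×14.20×10^-6 s)
= 1.43542 × (4734.91 m) = 6.797 km

Δx' ≈ 6.797 km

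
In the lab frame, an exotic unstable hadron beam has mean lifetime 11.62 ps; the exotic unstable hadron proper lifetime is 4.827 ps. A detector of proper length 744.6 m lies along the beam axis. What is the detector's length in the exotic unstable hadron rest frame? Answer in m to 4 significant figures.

Time dilation ⇒ γ = Δt/τ₀ = 11.62/4.827 = 2.40729
Length contraction: L = L₀/γ = 744.6/2.40729 = 309.3 m

L ≈ 309.3 m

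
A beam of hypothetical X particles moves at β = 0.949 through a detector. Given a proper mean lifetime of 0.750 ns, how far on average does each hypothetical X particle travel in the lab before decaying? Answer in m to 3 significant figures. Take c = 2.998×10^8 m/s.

d ≈ 0.677 m

γ = 1/√(1 − 0.949²) = 3.1718
Dilated lifetime: Δt = γτ₀ = 3.1718 × 0.750 ns = 2.3789 ns
d = vΔt = 0.949c × 2.3789 ns = 2.8451×10^8 m/s × 2.3789×10^-9 s = 0.677 m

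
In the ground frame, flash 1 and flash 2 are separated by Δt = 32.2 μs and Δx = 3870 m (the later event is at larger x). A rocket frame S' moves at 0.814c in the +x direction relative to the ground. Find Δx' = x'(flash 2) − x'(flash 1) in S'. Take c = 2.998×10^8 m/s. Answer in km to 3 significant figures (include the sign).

γ = 1/√(1 − 0.814²) = 1.7216
Δx' = γ(Δx − vΔt) = 1.7216 × (3870 m − 0.814×(2.998×10^8 m/s)×32.2×10^-6 s)
= 1.7216 × (-3988.0 m) = -6.87 km

Δx' ≈ -6.87 km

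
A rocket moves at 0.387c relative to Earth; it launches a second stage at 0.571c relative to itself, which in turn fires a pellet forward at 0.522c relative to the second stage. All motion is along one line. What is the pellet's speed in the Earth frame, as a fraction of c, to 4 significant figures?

Compose boost 2: (0.571 + 0.387)/(1 + 0.571×0.387) = 0.9580/1.22098 = 0.784618
Compose boost 3: (0.522 + 0.784618)/(1 + 0.522×0.784618) = 1.30662/1.40957 = 0.9270

u ≈ 0.9270c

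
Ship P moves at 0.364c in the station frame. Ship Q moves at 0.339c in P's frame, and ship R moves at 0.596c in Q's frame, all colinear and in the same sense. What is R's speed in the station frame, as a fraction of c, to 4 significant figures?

Compose boost 2: (0.339 + 0.364)/(1 + 0.339×0.364) = 0.7030/1.12340 = 0.625781
Compose boost 3: (0.596 + 0.625781)/(1 + 0.596×0.625781) = 1.22178/1.37297 = 0.8899

u ≈ 0.8899c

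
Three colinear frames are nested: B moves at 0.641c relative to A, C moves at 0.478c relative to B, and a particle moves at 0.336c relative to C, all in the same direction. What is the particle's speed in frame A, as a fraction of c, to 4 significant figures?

u ≈ 0.9260c

Compose boost 2: (0.478 + 0.641)/(1 + 0.478×0.641) = 1.119/1.30640 = 0.856554
Compose boost 3: (0.336 + 0.856554)/(1 + 0.336×0.856554) = 1.19255/1.28780 = 0.9260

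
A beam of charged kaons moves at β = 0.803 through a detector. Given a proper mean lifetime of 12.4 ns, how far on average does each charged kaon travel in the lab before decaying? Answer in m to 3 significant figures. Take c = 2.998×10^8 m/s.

d ≈ 5.01 m

γ = 1/√(1 − 0.803²) = 1.6779
Dilated lifetime: Δt = γτ₀ = 1.6779 × 12.4 ns = 20.806 ns
d = vΔt = 0.803c × 20.806 ns = 2.4074×10^8 m/s × 2.0806×10^-8 s = 5.01 m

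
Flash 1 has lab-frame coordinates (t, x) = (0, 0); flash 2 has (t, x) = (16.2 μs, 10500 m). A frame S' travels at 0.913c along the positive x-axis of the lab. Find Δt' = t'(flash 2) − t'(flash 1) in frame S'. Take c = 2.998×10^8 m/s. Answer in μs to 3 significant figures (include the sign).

γ = 1/√(1 − 0.913²) = 2.4512
Δt' = γ(Δt − vΔx/c²) = 2.4512 × (16.2 μs − 0.913×10500 m / (2.998×10^8 m/s))
= 2.4512 × (-15.776 μs) = -38.7 μs

Δt' ≈ -38.7 μs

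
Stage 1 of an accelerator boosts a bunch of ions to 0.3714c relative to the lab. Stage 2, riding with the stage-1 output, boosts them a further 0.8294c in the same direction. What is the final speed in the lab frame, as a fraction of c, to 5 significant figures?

u ≈ 0.91802c

Compose boost 2: (0.8294 + 0.3714)/(1 + 0.8294×0.3714) = 1.2008/1.308039 = 0.91802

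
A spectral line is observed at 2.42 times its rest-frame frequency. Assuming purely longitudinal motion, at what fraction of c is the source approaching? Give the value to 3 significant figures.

f_obs/f_src = √((1+β)/(1−β)) = 2.42  ⇒  (1+β)/(1−β) = 5.8564
β = |1 − D²|/(1 + D²) = |1 − 5.8564|/(1 + 5.8564) = 0.708

β ≈ 0.708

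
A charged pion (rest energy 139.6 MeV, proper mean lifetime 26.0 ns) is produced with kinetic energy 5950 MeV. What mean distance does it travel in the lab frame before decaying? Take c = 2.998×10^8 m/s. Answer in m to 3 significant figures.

γ = 1 + K/(m₀c²) = 1 + 5950/139.6 = 43.622
β = √(1 − 1/γ²) = 0.99974
Dilated lifetime: γτ₀ = 43.622 × 26.0 ns = 1134.2 ns
d = βc·γτ₀ = 0.99974 × (2.998×10^8 m/s) × 1.1342×10^-6 s = 340 m

d ≈ 340 m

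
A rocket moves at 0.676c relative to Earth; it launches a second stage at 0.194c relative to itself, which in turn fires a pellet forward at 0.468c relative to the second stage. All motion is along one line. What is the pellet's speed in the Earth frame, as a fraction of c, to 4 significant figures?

u ≈ 0.9097c

Compose boost 2: (0.194 + 0.676)/(1 + 0.194×0.676) = 0.8700/1.13114 = 0.769133
Compose boost 3: (0.468 + 0.769133)/(1 + 0.468×0.769133) = 1.23713/1.35995 = 0.9097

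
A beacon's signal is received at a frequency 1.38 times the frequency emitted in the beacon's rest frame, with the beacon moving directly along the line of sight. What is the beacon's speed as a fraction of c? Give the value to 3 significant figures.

β ≈ 0.311

f_obs/f_src = √((1+β)/(1−β)) = 1.38  ⇒  (1+β)/(1−β) = 1.9044
β = |1 − D²|/(1 + D²) = |1 − 1.9044|/(1 + 1.9044) = 0.311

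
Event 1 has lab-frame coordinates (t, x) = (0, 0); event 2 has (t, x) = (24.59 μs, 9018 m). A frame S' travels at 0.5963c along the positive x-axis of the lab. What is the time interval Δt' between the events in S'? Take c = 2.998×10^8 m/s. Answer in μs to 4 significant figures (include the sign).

γ = 1/√(1 − 0.5963²) = 1.24570
Δt' = γ(Δt − vΔx/c²) = 1.24570 × (24.59 μs − 0.5963×9018 m / (2.998×10^8 m/s))
= 1.24570 × (6.65326 μs) = 8.288 μs

Δt' ≈ 8.288 μs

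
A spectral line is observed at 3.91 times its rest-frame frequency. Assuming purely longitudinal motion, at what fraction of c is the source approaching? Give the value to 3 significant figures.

f_obs/f_src = √((1+β)/(1−β)) = 3.91  ⇒  (1+β)/(1−β) = 15.288
β = |1 − D²|/(1 + D²) = |1 − 15.288|/(1 + 15.288) = 0.877

β ≈ 0.877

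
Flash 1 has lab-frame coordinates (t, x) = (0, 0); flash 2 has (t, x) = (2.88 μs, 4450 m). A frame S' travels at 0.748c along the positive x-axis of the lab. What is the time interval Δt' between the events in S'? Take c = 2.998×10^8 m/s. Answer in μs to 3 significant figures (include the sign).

Δt' ≈ -12.4 μs

γ = 1/√(1 − 0.748²) = 1.5067
Δt' = γ(Δt − vΔx/c²) = 1.5067 × (2.88 μs − 0.748×4450 m / (2.998×10^8 m/s))
= 1.5067 × (-8.2227 μs) = -12.4 μs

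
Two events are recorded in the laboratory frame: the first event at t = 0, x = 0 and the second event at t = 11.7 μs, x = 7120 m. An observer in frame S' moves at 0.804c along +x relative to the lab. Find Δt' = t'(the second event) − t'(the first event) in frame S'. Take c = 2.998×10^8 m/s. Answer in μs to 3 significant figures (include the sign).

γ = 1/√(1 − 0.804²) = 1.6817
Δt' = γ(Δt − vΔx/c²) = 1.6817 × (11.7 μs − 0.804×7120 m / (2.998×10^8 m/s))
= 1.6817 × (-7.3943 μs) = -12.4 μs

Δt' ≈ -12.4 μs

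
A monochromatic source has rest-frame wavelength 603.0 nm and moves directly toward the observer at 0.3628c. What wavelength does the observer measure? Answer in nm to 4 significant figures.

λ_obs ≈ 412.3 nm

Relativistic Doppler: λ_obs = λ_src √((1−β)/(1+β))
= 603.0 × √(0.637200/1.36280) = 603.0 × 0.683789 = 412.3 nm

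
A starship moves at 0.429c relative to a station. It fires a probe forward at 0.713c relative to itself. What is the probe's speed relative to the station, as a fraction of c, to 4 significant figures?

Relativistic velocity addition: u = (u' + v)/(1 + u'v/c²)
= (0.713 + 0.429)/(1 + 0.713×0.429) = 1.142/1.30588 = 0.8745

u ≈ 0.8745c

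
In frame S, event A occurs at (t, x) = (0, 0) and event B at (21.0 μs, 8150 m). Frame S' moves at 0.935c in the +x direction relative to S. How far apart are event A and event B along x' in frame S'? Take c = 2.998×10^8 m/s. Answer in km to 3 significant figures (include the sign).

γ = 1/√(1 − 0.935²) = 2.8197
Δx' = γ(Δx − vΔt) = 2.8197 × (8150 m − 0.935×(2.998×10^8 m/s)×21.0×10^-6 s)
= 2.8197 × (2263.4 m) = 6.38 km

Δx' ≈ 6.38 km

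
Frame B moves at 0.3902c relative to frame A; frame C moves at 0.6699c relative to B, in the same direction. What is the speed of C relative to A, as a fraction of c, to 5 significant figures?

u ≈ 0.84042c

Compose boost 2: (0.6699 + 0.3902)/(1 + 0.6699×0.3902) = 1.0601/1.261395 = 0.84042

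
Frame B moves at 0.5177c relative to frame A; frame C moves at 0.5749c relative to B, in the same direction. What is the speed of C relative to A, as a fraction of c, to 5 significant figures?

Compose boost 2: (0.5749 + 0.5177)/(1 + 0.5749×0.5177) = 1.0926/1.297626 = 0.84200

u ≈ 0.84200c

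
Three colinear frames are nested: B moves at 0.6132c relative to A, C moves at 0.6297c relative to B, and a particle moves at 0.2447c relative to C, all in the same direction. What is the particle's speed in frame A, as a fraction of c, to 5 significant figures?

Compose boost 2: (0.6297 + 0.6132)/(1 + 0.6297×0.6132) = 1.2429/1.386132 = 0.8966678
Compose boost 3: (0.2447 + 0.8966678)/(1 + 0.2447×0.8966678) = 1.141368/1.219415 = 0.93600

u ≈ 0.93600c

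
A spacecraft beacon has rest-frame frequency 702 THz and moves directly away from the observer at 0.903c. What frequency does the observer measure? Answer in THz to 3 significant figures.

f_obs ≈ 158 THz

Relativistic Doppler: f_obs = f_src √((1−β)/(1+β))
= 702 × √(0.097000/1.9030) = 702 × 0.22577 = 158 THz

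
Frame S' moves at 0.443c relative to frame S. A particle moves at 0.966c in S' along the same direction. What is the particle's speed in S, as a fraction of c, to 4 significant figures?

Relativistic velocity addition: u = (u' + v)/(1 + u'v/c²)
= (0.966 + 0.443)/(1 + 0.966×0.443) = 1.409/1.42794 = 0.9867

u ≈ 0.9867c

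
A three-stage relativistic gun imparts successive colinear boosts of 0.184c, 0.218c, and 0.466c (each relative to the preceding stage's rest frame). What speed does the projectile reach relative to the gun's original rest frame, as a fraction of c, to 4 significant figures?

u ≈ 0.7224c

Compose boost 2: (0.218 + 0.184)/(1 + 0.218×0.184) = 0.4020/1.04011 = 0.386497
Compose boost 3: (0.466 + 0.386497)/(1 + 0.466×0.386497) = 0.852497/1.18011 = 0.7224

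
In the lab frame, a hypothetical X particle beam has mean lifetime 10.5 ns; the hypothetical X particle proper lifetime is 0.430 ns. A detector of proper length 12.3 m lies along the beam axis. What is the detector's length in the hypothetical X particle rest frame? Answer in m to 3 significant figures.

Time dilation ⇒ γ = Δt/τ₀ = 10.5/0.430 = 24.419
Length contraction: L = L₀/γ = 12.3/24.419 = 0.504 m

L ≈ 0.504 m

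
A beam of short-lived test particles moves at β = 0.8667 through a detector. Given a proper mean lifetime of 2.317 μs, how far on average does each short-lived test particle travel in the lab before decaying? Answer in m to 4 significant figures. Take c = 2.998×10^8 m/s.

d ≈ 1207 m

γ = 1/√(1 − 0.8667²) = 2.00469
Dilated lifetime: Δt = γτ₀ = 2.00469 × 2.317 μs = 4.64487 μs
d = vΔt = 0.8667c × 4.64487 μs = 2.59837×10^8 m/s × 4.64487×10^-6 s = 1207 m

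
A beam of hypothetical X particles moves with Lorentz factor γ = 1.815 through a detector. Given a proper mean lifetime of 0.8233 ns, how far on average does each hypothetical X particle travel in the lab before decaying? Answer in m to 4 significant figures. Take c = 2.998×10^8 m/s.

d ≈ 0.3739 m

β = √(1 − 1/γ²) = √(1 − 1/1.815²) = 0.834529
Dilated lifetime: Δt = γτ₀ = 1.815 × 0.8233 ns = 1.49429 ns
d = vΔt = 0.834529c × 1.49429 ns = 2.50192×10^8 m/s × 1.49429×10^-9 s = 0.3739 m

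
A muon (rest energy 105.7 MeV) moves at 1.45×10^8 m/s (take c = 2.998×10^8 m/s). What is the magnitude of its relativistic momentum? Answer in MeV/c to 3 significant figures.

p ≈ 58.4 MeV/c

β = v/c = 1.45×10^8 / 2.998×10^8 = 0.48366
γ = 1/√(1 − 0.48366²) = 1.1425
p = γβm₀c = 1.1425 × 0.48366 × 105.7 MeV/c = 58.4 MeV/c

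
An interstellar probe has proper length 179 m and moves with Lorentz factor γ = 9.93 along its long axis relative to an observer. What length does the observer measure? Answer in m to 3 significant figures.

γ = 9.93 (given)
Length contraction: L = L₀/γ = 179/9.93 = 18.0 m

L ≈ 18.0 m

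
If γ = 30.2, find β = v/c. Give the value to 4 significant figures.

β = √(1 − 1/γ²) = √(1 − 1/30.2²) = √(0.998904) = 0.9995

β ≈ 0.9995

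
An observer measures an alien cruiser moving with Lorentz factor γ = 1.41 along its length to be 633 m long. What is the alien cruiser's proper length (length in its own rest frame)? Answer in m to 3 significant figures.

L₀ ≈ 893 m

γ = 1.41 (given)
L₀ = γL = 1.41 × 633 = 893 m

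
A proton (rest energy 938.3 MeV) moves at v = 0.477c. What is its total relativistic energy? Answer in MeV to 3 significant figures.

E ≈ 1070 MeV

γ = 1/√(1 − 0.477²) = 1.1378
E = γm₀c² = 1.1378 × 938.3 MeV = 1070 MeV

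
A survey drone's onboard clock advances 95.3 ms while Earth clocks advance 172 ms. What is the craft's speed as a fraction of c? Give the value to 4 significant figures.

γ = Δt/τ₀ = 172/95.3 = 1.80483
β = √(1 − 1/γ²) = √(1 − 1/1.80483²) = 0.8325

β ≈ 0.8325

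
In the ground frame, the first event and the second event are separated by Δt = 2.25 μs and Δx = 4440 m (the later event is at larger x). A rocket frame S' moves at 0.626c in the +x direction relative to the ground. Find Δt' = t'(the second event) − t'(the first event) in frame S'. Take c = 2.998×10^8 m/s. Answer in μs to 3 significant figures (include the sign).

γ = 1/√(1 − 0.626²) = 1.2823
Δt' = γ(Δt − vΔx/c²) = 1.2823 × (2.25 μs − 0.626×4440 m / (2.998×10^8 m/s))
= 1.2823 × (-7.0210 μs) = -9.00 μs

Δt' ≈ -9.00 μs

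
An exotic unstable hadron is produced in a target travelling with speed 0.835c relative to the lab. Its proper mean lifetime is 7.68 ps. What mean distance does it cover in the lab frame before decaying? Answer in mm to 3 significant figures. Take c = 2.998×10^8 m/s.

d ≈ 3.49 mm

γ = 1/√(1 − 0.835²) = 1.8174
Dilated lifetime: Δt = γτ₀ = 1.8174 × 7.68 ps = 13.957 ps
d = vΔt = 0.835c × 13.957 ps = 2.5033×10^8 m/s × 1.3957×10^-11 s = 3.49 mm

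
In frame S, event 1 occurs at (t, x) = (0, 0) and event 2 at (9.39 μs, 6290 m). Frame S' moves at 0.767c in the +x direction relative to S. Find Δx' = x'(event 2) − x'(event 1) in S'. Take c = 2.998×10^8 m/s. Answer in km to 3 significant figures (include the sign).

γ = 1/√(1 − 0.767²) = 1.5585
Δx' = γ(Δx − vΔt) = 1.5585 × (6290 m − 0.767×(2.998×10^8 m/s)×9.39×10^-6 s)
= 1.5585 × (4130.8 m) = 6.44 km

Δx' ≈ 6.44 km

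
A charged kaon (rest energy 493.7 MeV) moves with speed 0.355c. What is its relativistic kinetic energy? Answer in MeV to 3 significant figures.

K ≈ 34.4 MeV

γ = 1/√(1 − 0.355²) = 1.0697
K = (γ − 1)m₀c² = (1.0697 − 1) × 493.7 MeV = 0.069672 × 493.7 MeV = 34.4 MeV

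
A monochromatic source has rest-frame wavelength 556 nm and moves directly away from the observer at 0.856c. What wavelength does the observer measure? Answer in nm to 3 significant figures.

Relativistic Doppler: λ_obs = λ_src √((1+β)/(1−β))
= 556 × √(1.8560/0.14400) = 556 × 3.5901 = 2000 nm

λ_obs ≈ 2000 nm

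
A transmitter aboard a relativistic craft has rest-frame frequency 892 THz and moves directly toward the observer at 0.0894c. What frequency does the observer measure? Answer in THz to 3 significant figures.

f_obs ≈ 976 THz

Relativistic Doppler: f_obs = f_src √((1+β)/(1−β))
= 892 × √(1.0894/0.91060) = 892 × 1.0938 = 976 THz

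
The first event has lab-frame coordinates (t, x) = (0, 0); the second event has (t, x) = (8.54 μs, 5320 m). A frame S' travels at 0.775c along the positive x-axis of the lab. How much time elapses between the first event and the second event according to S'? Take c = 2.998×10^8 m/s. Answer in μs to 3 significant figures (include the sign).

Δt' ≈ -8.25 μs

γ = 1/√(1 − 0.775²) = 1.5824
Δt' = γ(Δt − vΔx/c²) = 1.5824 × (8.54 μs − 0.775×5320 m / (2.998×10^8 m/s))
= 1.5824 × (-5.2125 μs) = -8.25 μs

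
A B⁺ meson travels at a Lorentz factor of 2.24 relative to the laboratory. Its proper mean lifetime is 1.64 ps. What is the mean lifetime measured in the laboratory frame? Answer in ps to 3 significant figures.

Δt ≈ 3.67 ps

γ = 2.24 (given)
Time dilation: Δt = γτ₀ = 2.24 × 1.64 ps = 3.67 ps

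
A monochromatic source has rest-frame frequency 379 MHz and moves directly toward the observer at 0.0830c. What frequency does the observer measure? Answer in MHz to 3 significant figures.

Relativistic Doppler: f_obs = f_src √((1+β)/(1−β))
= 379 × √(1.0830/0.91700) = 379 × 1.0867 = 412 MHz

f_obs ≈ 412 MHz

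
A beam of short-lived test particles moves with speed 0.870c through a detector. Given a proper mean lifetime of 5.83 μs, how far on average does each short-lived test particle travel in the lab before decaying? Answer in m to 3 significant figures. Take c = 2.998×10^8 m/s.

d ≈ 3080 m

γ = 1/√(1 − 0.870²) = 2.0282
Dilated lifetime: Δt = γτ₀ = 2.0282 × 5.83 μs = 11.824 μs
d = vΔt = 0.870c × 11.824 μs = 2.6083×10^8 m/s × 1.1824×10^-5 s = 3080 m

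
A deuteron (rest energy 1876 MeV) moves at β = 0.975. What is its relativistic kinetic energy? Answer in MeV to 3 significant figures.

K ≈ 6570 MeV

γ = 1/√(1 − 0.975²) = 4.5004
K = (γ − 1)m₀c² = (4.5004 − 1) × 1876 MeV = 3.5004 × 1876 MeV = 6570 MeV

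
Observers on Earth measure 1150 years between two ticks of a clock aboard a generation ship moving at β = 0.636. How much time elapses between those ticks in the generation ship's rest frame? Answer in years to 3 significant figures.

γ = 1/√(1 − 0.636²) = 1.2959
Proper time: τ₀ = Δt/γ = 1150/1.2959 = 887 years

τ₀ ≈ 887 years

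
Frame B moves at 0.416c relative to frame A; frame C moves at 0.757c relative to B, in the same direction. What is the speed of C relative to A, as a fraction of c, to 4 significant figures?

u ≈ 0.8921c

Compose boost 2: (0.757 + 0.416)/(1 + 0.757×0.416) = 1.173/1.31491 = 0.8921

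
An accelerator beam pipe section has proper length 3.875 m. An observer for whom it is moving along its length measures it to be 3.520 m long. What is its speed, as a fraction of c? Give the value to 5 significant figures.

γ = L₀/L = 3.875/3.520 = 1.100852
β = √(1 − 1/γ²) = 0.41813

β ≈ 0.41813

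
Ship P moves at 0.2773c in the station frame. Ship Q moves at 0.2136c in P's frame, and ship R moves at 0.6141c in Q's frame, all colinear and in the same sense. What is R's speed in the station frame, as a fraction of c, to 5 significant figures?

u ≈ 0.83882c

Compose boost 2: (0.2136 + 0.2773)/(1 + 0.2136×0.2773) = 0.49090/1.059231 = 0.4634493
Compose boost 3: (0.6141 + 0.4634493)/(1 + 0.6141×0.4634493) = 1.077549/1.284604 = 0.83882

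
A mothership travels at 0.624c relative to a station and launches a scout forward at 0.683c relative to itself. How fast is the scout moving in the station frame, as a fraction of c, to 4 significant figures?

Compose boost 2: (0.683 + 0.624)/(1 + 0.683×0.624) = 1.307/1.42619 = 0.9164

u ≈ 0.9164c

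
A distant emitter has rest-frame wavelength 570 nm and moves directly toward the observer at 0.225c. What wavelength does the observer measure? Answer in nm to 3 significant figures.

λ_obs ≈ 453 nm

Relativistic Doppler: λ_obs = λ_src √((1−β)/(1+β))
= 570 × √(0.77500/1.2250) = 570 × 0.79539 = 453 nm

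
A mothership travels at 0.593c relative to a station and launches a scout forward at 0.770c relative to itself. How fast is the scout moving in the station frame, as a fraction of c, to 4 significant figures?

Compose boost 2: (0.770 + 0.593)/(1 + 0.770×0.593) = 1.363/1.45661 = 0.9357

u ≈ 0.9357c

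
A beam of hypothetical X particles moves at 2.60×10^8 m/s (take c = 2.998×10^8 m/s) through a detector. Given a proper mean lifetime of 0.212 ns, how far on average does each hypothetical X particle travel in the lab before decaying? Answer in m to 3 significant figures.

d ≈ 0.111 m

β = v/c = 2.60×10^8 / 2.998×10^8 = 0.86724
γ = 1/√(1 − 0.86724²) = 2.0085
Dilated lifetime: Δt = γτ₀ = 2.0085 × 0.212 ns = 0.42580 ns
d = vΔt = 0.86724c × 0.42580 ns = 2.6000×10^8 m/s × 4.2580×10^-10 s = 0.111 m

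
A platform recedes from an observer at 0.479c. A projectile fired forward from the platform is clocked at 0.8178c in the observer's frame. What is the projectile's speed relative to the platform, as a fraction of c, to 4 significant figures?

u' ≈ 0.5570c

Inverse velocity addition: u' = (u − v)/(1 − uv/c²)
= (0.8178 − 0.479)/(1 − 0.8178×0.479) = 0.3388/0.608274 = 0.5570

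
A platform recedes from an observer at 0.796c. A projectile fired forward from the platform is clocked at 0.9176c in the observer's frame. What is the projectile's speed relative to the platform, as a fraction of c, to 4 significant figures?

u' ≈ 0.4511c

Inverse velocity addition: u' = (u − v)/(1 − uv/c²)
= (0.9176 − 0.796)/(1 − 0.9176×0.796) = 0.1216/0.269590 = 0.4511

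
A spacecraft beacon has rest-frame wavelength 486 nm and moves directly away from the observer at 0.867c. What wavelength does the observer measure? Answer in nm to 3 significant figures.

Relativistic Doppler: λ_obs = λ_src √((1+β)/(1−β))
= 486 × √(1.8670/0.13300) = 486 × 3.7467 = 1820 nm

λ_obs ≈ 1820 nm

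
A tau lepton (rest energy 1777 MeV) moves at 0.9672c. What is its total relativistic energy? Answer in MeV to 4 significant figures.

γ = 1/√(1 − 0.9672²) = 3.93676
E = γm₀c² = 3.93676 × 1777 MeV = 6996 MeV

E ≈ 6996 MeV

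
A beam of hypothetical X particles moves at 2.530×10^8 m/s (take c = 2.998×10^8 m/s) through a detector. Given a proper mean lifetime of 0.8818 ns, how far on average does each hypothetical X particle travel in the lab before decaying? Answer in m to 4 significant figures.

β = v/c = 2.530×10^8 / 2.998×10^8 = 0.843896
γ = 1/√(1 − 0.843896²) = 1.86391
Dilated lifetime: Δt = γτ₀ = 1.86391 × 0.8818 ns = 1.64359 ns
d = vΔt = 0.843896c × 1.64359 ns = 2.53000×10^8 m/s × 1.64359×10^-9 s = 0.4158 m

d ≈ 0.4158 m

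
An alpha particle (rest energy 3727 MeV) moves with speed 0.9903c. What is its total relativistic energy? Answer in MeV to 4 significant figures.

E ≈ 26820 MeV

γ = 1/√(1 − 0.9903²) = 7.19706
E = γm₀c² = 7.19706 × 3727 MeV = 26820 MeV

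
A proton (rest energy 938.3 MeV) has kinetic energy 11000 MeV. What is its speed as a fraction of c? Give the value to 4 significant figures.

β ≈ 0.9969

γ = 1 + K/(m₀c²) = 1 + 11000/938.3 = 12.7233
β = √(1 − 1/γ²) = 0.9969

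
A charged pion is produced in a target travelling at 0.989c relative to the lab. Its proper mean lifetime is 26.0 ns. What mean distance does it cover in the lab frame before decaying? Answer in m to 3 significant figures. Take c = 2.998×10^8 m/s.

d ≈ 52.1 m

γ = 1/√(1 − 0.989²) = 6.7606
Dilated lifetime: Δt = γτ₀ = 6.7606 × 26.0 ns = 175.78 ns
d = vΔt = 0.989c × 175.78 ns = 2.9650×10^8 m/s × 1.7578×10^-7 s = 52.1 m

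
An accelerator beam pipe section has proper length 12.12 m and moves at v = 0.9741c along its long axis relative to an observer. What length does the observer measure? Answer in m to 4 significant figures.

L ≈ 2.741 m

γ = 1/√(1 − 0.9741²) = 4.42248
Length contraction: L = L₀/γ = 12.12/4.42248 = 2.741 m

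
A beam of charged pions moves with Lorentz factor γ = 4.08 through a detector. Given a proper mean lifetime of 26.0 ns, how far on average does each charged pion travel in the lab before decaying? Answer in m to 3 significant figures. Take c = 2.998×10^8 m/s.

d ≈ 30.8 m

β = √(1 − 1/γ²) = √(1 − 1/4.08²) = 0.96950
Dilated lifetime: Δt = γτ₀ = 4.08 × 26.0 ns = 106.08 ns
d = vΔt = 0.96950c × 106.08 ns = 2.9066×10^8 m/s × 1.0608×10^-7 s = 30.8 m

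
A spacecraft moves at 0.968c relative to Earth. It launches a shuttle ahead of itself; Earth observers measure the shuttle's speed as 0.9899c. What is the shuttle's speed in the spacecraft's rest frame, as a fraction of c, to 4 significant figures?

u' ≈ 0.5242c

Inverse velocity addition: u' = (u − v)/(1 − uv/c²)
= (0.9899 − 0.968)/(1 − 0.9899×0.968) = 0.02190/0.0417768 = 0.5242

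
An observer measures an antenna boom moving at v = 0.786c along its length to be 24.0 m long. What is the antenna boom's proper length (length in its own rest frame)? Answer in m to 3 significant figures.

L₀ ≈ 38.8 m

γ = 1/√(1 − 0.786²) = 1.6175
L₀ = γL = 1.6175 × 24.0 = 38.8 m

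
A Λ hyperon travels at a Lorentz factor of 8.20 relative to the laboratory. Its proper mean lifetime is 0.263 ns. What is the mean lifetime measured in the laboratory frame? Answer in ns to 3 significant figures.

Δt ≈ 2.16 ns

γ = 8.20 (given)
Time dilation: Δt = γτ₀ = 8.20 × 0.263 ns = 2.16 ns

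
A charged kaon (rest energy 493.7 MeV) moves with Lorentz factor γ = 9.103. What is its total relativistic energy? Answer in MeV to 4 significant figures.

γ = 9.103 (given)
E = γm₀c² = 9.103 × 493.7 MeV = 4494 MeV

E ≈ 4494 MeV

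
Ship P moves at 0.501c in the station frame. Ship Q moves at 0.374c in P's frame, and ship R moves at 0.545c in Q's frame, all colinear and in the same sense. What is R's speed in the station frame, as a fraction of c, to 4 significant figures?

Compose boost 2: (0.374 + 0.501)/(1 + 0.374×0.501) = 0.8750/1.18737 = 0.736920
Compose boost 3: (0.545 + 0.736920)/(1 + 0.545×0.736920) = 1.28192/1.40162 = 0.9146

u ≈ 0.9146c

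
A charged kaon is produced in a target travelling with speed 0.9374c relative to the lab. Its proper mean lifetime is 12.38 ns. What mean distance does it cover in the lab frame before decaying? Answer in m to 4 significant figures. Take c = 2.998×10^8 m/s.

γ = 1/√(1 − 0.9374²) = 2.87146
Dilated lifetime: Δt = γτ₀ = 2.87146 × 12.38 ns = 35.5487 ns
d = vΔt = 0.9374c × 35.5487 ns = 2.81033×10^8 m/s × 3.55487×10^-8 s = 9.990 m

d ≈ 9.990 m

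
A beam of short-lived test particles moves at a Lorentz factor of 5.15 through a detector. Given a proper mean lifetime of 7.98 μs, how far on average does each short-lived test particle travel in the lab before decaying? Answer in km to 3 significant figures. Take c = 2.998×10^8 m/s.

d ≈ 12.1 km

β = √(1 − 1/γ²) = √(1 − 1/5.15²) = 0.98097
Dilated lifetime: Δt = γτ₀ = 5.15 × 7.98 μs = 41.097 μs
d = vΔt = 0.98097c × 41.097 μs = 2.9409×10^8 m/s × 4.1097×10^-5 s = 12.1 km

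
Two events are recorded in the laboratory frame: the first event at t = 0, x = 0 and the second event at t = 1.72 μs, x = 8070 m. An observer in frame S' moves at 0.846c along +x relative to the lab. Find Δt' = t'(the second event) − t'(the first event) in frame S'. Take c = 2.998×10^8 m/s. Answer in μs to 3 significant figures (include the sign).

γ = 1/√(1 − 0.846²) = 1.8755
Δt' = γ(Δt − vΔx/c²) = 1.8755 × (1.72 μs − 0.846×8070 m / (2.998×10^8 m/s))
= 1.8755 × (-21.053 μs) = -39.5 μs

Δt' ≈ -39.5 μs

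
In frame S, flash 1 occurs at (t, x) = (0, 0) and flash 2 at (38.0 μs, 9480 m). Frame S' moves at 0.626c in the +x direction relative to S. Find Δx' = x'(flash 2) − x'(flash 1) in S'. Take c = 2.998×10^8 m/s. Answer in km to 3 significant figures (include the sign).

γ = 1/√(1 − 0.626²) = 1.2823
Δx' = γ(Δx − vΔt) = 1.2823 × (9480 m − 0.626×(2.998×10^8 m/s)×38.0×10^-6 s)
= 1.2823 × (2348.4 m) = 3.01 km

Δx' ≈ 3.01 km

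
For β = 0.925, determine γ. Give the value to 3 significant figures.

γ = 1/√(1 − β²) = 1/√(1 − 0.925²) = 1/√(0.14437) = 2.63

γ ≈ 2.63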